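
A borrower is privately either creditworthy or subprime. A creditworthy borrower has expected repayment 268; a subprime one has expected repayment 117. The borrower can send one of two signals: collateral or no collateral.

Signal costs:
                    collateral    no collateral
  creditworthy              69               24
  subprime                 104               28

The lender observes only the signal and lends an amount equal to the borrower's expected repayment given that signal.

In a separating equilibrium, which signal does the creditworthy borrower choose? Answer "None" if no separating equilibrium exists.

None

Try creditworthy → collateral, subprime → no collateral:
  If types separate, collateral earns payment 268 and no collateral earns 117.
  Creditworthy: collateral gives 268 − 69 = 199; no collateral gives 117 − 24 = 93. No deviation. ✓
  Subprime: no collateral gives 117 − 28 = 89; collateral gives 268 − 104 = 164. Would deviate. ✗
Try creditworthy → no collateral, subprime → collateral:
  If types separate, no collateral earns payment 268 and collateral earns 117.
  Creditworthy: no collateral gives 268 − 24 = 244; collateral gives 117 − 69 = 48. No deviation. ✓
  Subprime: collateral gives 117 − 104 = 13; no collateral gives 268 − 28 = 240. Would deviate. ✗
Neither assignment is incentive-compatible.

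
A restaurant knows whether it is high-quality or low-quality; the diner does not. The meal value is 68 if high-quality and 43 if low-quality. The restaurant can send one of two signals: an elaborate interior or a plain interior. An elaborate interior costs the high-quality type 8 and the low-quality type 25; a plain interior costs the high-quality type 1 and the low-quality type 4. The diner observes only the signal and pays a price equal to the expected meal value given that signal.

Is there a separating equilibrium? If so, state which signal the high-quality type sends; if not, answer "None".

None

Try high-quality → elaborate interior, low-quality → plain interior:
  If types separate, elaborate interior earns payment 68 and plain interior earns 43.
  High-quality: elaborate interior gives 68 − 8 = 60; plain interior gives 43 − 1 = 42. No deviation. ✓
  Low-quality: plain interior gives 43 − 4 = 39; elaborate interior gives 68 − 25 = 43. Would deviate. ✗
Try high-quality → plain interior, low-quality → elaborate interior:
  If types separate, plain interior earns payment 68 and elaborate interior earns 43.
  High-quality: plain interior gives 68 − 1 = 67; elaborate interior gives 43 − 8 = 35. No deviation. ✓
  Low-quality: elaborate interior gives 43 − 25 = 18; plain interior gives 68 − 4 = 64. Would deviate. ✗
Neither assignment is incentive-compatible.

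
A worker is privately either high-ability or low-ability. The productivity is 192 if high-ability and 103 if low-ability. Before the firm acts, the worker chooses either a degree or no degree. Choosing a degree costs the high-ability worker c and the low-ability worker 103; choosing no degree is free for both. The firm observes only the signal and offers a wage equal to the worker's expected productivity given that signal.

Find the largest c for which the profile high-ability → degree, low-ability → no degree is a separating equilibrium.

89

Under separation: degree → high-ability (pays 192); no degree → low-ability (pays 103).
Low-ability: 103 − 0 = 103 ≥ 192 − 103 = 89. Holds regardless of c. ✓
High-ability: 192 − c ≥ 103 − 0, so c ≤ 192 − 103 = 89.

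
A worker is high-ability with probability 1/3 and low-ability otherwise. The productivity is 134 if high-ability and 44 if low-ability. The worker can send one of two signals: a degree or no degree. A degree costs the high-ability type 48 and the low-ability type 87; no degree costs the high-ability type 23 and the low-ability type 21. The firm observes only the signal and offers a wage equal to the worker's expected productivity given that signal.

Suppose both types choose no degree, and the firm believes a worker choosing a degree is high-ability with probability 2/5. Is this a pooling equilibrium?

Yes

At the pooled signal (no degree) the firm holds the prior 1/3 and pays 1/3·134 + 2/3·44 = 74. Off-path (degree) belief 2/5 gives 2/5·134 + 3/5·44 = 80.
High-ability: no degree gives 74 − 23 = 51; degree gives 80 − 48 = 32. Stays. ✓
Low-ability: no degree gives 74 − 21 = 53; degree gives 80 − 87 = -7. Stays. ✓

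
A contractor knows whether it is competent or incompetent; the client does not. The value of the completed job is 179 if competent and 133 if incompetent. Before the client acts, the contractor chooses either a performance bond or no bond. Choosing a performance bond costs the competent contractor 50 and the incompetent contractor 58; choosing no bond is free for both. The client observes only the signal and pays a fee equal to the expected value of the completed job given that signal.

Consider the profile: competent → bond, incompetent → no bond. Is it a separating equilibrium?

No

If types separate, bond earns payment 179 and no bond earns 133.
Competent: bond gives 179 − 50 = 129; no bond gives 133 − 0 = 133. Would deviate. ✗
Incompetent: no bond gives 133 − 0 = 133; bond gives 179 − 58 = 121. No deviation. ✓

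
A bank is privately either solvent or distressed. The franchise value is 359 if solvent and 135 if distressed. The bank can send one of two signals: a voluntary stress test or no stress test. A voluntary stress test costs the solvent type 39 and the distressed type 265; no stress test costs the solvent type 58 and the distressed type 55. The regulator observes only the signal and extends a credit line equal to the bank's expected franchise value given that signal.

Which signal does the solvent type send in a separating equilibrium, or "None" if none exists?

None

Try solvent → stress test, distressed → no stress test:
  Under separation the regulator infers type exactly: stress test → solvent (pays 359), no stress test → distressed (pays 135).
  Solvent: stress test gives 359 − 39 = 320; no stress test gives 135 − 58 = 77. No deviation. ✓
  Distressed: no stress test gives 135 − 55 = 80; stress test gives 359 − 265 = 94. Would deviate. ✗
Try solvent → no stress test, distressed → stress test:
  Under separation the regulator infers type exactly: no stress test → solvent (pays 359), stress test → distressed (pays 135).
  Solvent: no stress test gives 359 − 58 = 301; stress test gives 135 − 39 = 96. No deviation. ✓
  Distressed: stress test gives 135 − 265 = -130; no stress test gives 359 − 55 = 304. Would deviate. ✗
Neither assignment is incentive-compatible.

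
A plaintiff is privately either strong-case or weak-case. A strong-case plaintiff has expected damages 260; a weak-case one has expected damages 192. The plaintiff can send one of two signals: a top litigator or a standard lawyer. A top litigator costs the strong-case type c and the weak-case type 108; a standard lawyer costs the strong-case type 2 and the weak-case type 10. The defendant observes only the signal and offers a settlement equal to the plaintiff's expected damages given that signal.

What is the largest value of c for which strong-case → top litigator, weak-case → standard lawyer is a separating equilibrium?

Under separation: top litigator → strong-case (pays 260); standard lawyer → weak-case (pays 192).
Weak-case: 192 − 10 = 182 ≥ 260 − 108 = 152. Holds regardless of c. ✓
Strong-case: 260 − c ≥ 192 − 2, so c ≤ 260 − 190 = 70.

70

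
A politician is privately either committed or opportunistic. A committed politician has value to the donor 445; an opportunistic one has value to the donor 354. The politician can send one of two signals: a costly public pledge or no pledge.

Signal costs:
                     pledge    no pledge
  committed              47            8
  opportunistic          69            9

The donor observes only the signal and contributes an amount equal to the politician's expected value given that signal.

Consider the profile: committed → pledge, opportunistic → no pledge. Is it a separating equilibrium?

No

If types separate, pledge earns payment 445 and no pledge earns 354.
Committed: pledge gives 445 − 47 = 398; no pledge gives 354 − 8 = 346. No deviation. ✓
Opportunistic: no pledge gives 354 − 9 = 345; pledge gives 445 − 69 = 376. Would deviate. ✗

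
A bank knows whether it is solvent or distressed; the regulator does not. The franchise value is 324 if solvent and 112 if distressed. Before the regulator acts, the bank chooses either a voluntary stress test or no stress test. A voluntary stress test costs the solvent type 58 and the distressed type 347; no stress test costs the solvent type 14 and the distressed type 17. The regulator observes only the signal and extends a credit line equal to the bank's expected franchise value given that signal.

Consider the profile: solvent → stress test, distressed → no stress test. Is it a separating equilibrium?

Yes

Under separation the regulator infers type exactly: stress test → solvent (pays 324), no stress test → distressed (pays 112).
Solvent: stress test gives 324 − 58 = 266; no stress test gives 112 − 14 = 98. No deviation. ✓
Distressed: no stress test gives 112 − 17 = 95; stress test gives 324 − 347 = -23. No deviation. ✓
Both incentive constraints hold.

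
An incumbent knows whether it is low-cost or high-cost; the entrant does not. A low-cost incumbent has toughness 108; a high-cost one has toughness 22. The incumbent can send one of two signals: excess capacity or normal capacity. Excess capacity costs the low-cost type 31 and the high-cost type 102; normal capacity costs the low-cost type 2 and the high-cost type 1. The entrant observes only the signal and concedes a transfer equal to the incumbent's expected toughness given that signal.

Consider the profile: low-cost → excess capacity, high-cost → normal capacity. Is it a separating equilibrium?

Yes

Under separation the entrant infers type exactly: excess capacity → low-cost (pays 108), normal capacity → high-cost (pays 22).
Low-cost: excess capacity gives 108 − 31 = 77; normal capacity gives 22 − 2 = 20. No deviation. ✓
High-cost: normal capacity gives 22 − 1 = 21; excess capacity gives 108 − 102 = 6. No deviation. ✓
Both incentive constraints hold.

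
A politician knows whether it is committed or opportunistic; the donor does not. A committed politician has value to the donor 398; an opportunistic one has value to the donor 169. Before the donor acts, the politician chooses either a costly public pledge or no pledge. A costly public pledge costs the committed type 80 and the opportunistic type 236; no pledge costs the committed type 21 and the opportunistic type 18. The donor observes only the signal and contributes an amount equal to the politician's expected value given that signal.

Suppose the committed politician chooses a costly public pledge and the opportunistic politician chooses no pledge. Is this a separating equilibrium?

No

If types separate, pledge earns payment 398 and no pledge earns 169.
Committed: pledge gives 398 − 80 = 318; no pledge gives 169 − 21 = 148. No deviation. ✓
Opportunistic: no pledge gives 169 − 18 = 151; pledge gives 398 − 236 = 162. Would deviate. ✗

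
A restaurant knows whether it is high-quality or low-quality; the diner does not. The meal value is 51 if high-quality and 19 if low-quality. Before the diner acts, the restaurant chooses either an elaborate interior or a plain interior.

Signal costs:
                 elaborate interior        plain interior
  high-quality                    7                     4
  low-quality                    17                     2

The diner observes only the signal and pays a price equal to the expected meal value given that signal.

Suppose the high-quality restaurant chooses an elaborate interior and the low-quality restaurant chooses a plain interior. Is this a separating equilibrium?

No

If types separate, elaborate interior earns payment 51 and plain interior earns 19.
High-quality: elaborate interior gives 51 − 7 = 44; plain interior gives 19 − 4 = 15. No deviation. ✓
Low-quality: plain interior gives 19 − 2 = 17; elaborate interior gives 51 − 17 = 34. Would deviate. ✗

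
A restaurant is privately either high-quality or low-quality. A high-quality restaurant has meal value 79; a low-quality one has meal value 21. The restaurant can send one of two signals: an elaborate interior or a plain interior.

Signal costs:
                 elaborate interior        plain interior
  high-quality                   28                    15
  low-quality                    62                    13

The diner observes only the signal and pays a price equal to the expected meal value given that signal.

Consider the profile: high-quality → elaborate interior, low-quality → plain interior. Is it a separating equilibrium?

No

If types separate, elaborate interior earns payment 79 and plain interior earns 21.
High-quality: elaborate interior gives 79 − 28 = 51; plain interior gives 21 − 15 = 6. No deviation. ✓
Low-quality: plain interior gives 21 − 13 = 8; elaborate interior gives 79 − 62 = 17. Would deviate. ✗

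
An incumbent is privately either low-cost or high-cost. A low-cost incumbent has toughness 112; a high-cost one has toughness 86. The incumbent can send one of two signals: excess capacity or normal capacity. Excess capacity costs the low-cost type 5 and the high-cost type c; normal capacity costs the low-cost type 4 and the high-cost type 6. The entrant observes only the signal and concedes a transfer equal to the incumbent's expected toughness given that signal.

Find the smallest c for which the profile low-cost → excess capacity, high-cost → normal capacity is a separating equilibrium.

32

Under separation: excess capacity → low-cost (pays 112); normal capacity → high-cost (pays 86).
Low-cost: 112 − 5 = 107 ≥ 86 − 4 = 82. Holds regardless of c. ✓
High-cost: 86 − 6 ≥ 112 − c, so c ≥ 112 − 80 = 32.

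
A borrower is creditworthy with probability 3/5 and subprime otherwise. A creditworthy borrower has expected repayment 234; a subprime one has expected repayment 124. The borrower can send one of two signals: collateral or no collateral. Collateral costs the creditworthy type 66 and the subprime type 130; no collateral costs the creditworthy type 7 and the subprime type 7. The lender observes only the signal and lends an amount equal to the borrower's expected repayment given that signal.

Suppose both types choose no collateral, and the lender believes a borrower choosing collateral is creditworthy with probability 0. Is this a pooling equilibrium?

On the equilibrium path (no collateral) the lender holds the prior 3/5 and pays 3/5·234 + 2/5·124 = 190. Off-path (collateral) belief 0 gives 0·234 + 1·124 = 124.
Creditworthy: no collateral gives 190 − 7 = 183; collateral gives 124 − 66 = 58. Stays. ✓
Subprime: no collateral gives 190 − 7 = 183; collateral gives 124 − 130 = -6. Stays. ✓
Beliefs are Bayes-consistent on-path and both types best-respond.

Yes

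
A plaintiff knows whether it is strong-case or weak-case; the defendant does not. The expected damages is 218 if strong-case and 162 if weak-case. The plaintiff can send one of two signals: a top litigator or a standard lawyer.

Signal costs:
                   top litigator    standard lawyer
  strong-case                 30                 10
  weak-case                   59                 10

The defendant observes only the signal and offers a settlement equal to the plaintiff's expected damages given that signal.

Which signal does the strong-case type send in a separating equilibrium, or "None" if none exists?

Try strong-case → top litigator, weak-case → standard lawyer:
  Under separation the defendant infers type exactly: top litigator → strong-case (pays 218), standard lawyer → weak-case (pays 162).
  Strong-case: top litigator gives 218 − 30 = 188; standard lawyer gives 162 − 10 = 152. No deviation. ✓
  Weak-case: standard lawyer gives 162 − 10 = 152; top litigator gives 218 − 59 = 159. Would deviate. ✗
Try strong-case → standard lawyer, weak-case → top litigator:
  Under separation the defendant infers type exactly: standard lawyer → strong-case (pays 218), top litigator → weak-case (pays 162).
  Strong-case: standard lawyer gives 218 − 10 = 208; top litigator gives 162 − 30 = 132. No deviation. ✓
  Weak-case: top litigator gives 162 − 59 = 103; standard lawyer gives 218 − 10 = 208. Would deviate. ✗
Neither assignment is incentive-compatible.

None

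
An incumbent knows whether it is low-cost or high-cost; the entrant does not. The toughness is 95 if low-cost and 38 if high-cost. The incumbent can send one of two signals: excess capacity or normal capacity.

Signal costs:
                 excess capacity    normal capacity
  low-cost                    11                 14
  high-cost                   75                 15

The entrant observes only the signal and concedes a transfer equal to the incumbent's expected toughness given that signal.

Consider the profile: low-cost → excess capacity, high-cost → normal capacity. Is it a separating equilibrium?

If types separate, excess capacity earns payment 95 and normal capacity earns 38.
Low-cost: excess capacity gives 95 − 11 = 84; normal capacity gives 38 − 14 = 24. No deviation. ✓
High-cost: normal capacity gives 38 − 15 = 23; excess capacity gives 95 − 75 = 20. No deviation. ✓
Neither type gains from mimicking the other.

Yes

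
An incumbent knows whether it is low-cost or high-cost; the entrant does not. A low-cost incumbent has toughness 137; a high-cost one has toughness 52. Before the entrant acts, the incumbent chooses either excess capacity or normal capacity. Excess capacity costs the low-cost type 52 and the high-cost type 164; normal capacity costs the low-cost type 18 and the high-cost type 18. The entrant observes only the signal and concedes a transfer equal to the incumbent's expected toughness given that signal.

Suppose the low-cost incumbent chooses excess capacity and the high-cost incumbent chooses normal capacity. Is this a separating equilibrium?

Yes

If types separate, excess capacity earns payment 137 and normal capacity earns 52.
Low-cost: excess capacity gives 137 − 52 = 85; normal capacity gives 52 − 18 = 34. No deviation. ✓
High-cost: normal capacity gives 52 − 18 = 34; excess capacity gives 137 − 164 = -27. No deviation. ✓
Neither type gains from mimicking the other.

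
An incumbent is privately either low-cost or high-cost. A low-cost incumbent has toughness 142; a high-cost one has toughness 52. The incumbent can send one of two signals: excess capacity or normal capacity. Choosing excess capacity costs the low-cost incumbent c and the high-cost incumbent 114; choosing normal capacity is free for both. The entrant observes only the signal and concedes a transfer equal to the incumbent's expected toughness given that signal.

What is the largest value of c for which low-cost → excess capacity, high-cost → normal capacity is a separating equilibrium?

90

Under separation: excess capacity → low-cost (pays 142); normal capacity → high-cost (pays 52).
High-cost: 52 − 0 = 52 ≥ 142 − 114 = 28. Holds regardless of c. ✓
Low-cost: 142 − c ≥ 52 − 0, so c ≤ 142 − 52 = 90.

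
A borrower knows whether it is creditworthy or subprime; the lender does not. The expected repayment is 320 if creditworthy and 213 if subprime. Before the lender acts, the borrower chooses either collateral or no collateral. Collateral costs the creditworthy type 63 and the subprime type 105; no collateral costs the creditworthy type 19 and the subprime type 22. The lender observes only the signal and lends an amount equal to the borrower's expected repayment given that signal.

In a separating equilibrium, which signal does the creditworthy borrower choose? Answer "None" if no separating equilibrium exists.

None

Try creditworthy → collateral, subprime → no collateral:
  If types separate, collateral earns payment 320 and no collateral earns 213.
  Creditworthy: collateral gives 320 − 63 = 257; no collateral gives 213 − 19 = 194. No deviation. ✓
  Subprime: no collateral gives 213 − 22 = 191; collateral gives 320 − 105 = 215. Would deviate. ✗
Try creditworthy → no collateral, subprime → collateral:
  If types separate, no collateral earns payment 320 and collateral earns 213.
  Creditworthy: no collateral gives 320 − 19 = 301; collateral gives 213 − 63 = 150. No deviation. ✓
  Subprime: collateral gives 213 − 105 = 108; no collateral gives 320 − 22 = 298. Would deviate. ✗
Neither assignment is incentive-compatible.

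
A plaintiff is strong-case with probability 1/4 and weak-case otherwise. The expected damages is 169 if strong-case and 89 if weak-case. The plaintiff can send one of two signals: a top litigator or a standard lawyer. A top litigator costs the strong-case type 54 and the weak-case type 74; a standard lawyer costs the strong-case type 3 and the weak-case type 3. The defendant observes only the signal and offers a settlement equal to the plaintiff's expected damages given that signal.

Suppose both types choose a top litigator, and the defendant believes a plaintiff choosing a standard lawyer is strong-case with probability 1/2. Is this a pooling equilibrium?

At the pooled signal (top litigator) the defendant holds the prior 1/4 and pays 1/4·169 + 3/4·89 = 109. Off-path (standard lawyer) belief 1/2 gives 1/2·169 + 1/2·89 = 129.
Strong-case: top litigator gives 109 − 54 = 55; standard lawyer gives 129 − 3 = 126. Deviates. ✗
Weak-case: top litigator gives 109 − 74 = 35; standard lawyer gives 129 − 3 = 126. Deviates. ✗

No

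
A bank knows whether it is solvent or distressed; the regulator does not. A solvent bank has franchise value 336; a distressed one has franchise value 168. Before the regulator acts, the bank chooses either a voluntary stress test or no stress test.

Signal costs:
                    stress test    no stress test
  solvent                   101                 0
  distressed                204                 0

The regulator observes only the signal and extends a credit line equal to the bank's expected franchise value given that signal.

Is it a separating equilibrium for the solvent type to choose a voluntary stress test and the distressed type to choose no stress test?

If types separate, stress test earns payment 336 and no stress test earns 168.
Solvent: stress test gives 336 − 101 = 235; no stress test gives 168 − 0 = 168. No deviation. ✓
Distressed: no stress test gives 168 − 0 = 168; stress test gives 336 − 204 = 132. No deviation. ✓
Both incentive constraints hold.

Yes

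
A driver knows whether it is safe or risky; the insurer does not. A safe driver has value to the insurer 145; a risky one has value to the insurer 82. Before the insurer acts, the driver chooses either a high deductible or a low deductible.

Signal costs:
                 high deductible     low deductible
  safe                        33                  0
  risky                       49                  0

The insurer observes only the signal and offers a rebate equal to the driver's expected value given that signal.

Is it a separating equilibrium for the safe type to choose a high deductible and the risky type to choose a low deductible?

No

Under separation the insurer infers type exactly: high deductible → safe (pays 145), low deductible → risky (pays 82).
Safe: high deductible gives 145 − 33 = 112; low deductible gives 82 − 0 = 82. No deviation. ✓
Risky: low deductible gives 82 − 0 = 82; high deductible gives 145 − 49 = 96. Would deviate. ✗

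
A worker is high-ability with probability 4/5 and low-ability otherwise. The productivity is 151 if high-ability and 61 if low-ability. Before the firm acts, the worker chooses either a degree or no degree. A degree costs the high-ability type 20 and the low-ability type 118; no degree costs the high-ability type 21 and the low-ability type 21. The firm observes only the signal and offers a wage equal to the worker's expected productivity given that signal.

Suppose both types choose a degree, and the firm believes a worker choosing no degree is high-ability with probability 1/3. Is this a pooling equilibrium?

No

At the pooled signal (degree) the firm holds the prior 4/5 and pays 4/5·151 + 1/5·61 = 133. Off-path (no degree) belief 1/3 gives 1/3·151 + 2/3·61 = 91.
High-ability: degree gives 133 − 20 = 113; no degree gives 91 − 21 = 70. Stays. ✓
Low-ability: degree gives 133 − 118 = 15; no degree gives 91 − 21 = 70. Deviates. ✗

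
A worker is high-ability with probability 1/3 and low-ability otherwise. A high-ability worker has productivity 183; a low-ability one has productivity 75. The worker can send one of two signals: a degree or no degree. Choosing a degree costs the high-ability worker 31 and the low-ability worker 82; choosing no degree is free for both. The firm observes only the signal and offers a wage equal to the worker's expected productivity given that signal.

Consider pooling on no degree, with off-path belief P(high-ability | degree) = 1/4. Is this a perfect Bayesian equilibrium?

Yes

At the pooled signal (no degree) the firm holds the prior 1/3 and pays 1/3·183 + 2/3·75 = 111. Off-path (degree) belief 1/4 gives 1/4·183 + 3/4·75 = 102.
High-ability: no degree gives 111 − 0 = 111; degree gives 102 − 31 = 71. Stays. ✓
Low-ability: no degree gives 111 − 0 = 111; degree gives 102 − 82 = 20. Stays. ✓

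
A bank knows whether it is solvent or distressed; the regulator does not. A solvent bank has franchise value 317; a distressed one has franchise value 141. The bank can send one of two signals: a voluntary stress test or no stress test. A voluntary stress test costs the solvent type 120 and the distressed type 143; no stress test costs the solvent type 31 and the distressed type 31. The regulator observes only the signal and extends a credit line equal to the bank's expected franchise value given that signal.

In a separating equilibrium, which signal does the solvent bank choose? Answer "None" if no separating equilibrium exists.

None

Try solvent → stress test, distressed → no stress test:
  If types separate, stress test earns payment 317 and no stress test earns 141.
  Solvent: stress test gives 317 − 120 = 197; no stress test gives 141 − 31 = 110. No deviation. ✓
  Distressed: no stress test gives 141 − 31 = 110; stress test gives 317 − 143 = 174. Would deviate. ✗
Try solvent → no stress test, distressed → stress test:
  If types separate, no stress test earns payment 317 and stress test earns 141.
  Solvent: no stress test gives 317 − 31 = 286; stress test gives 141 − 120 = 21. No deviation. ✓
  Distressed: stress test gives 141 − 143 = -2; no stress test gives 317 − 31 = 286. Would deviate. ✗
Neither assignment is incentive-compatible.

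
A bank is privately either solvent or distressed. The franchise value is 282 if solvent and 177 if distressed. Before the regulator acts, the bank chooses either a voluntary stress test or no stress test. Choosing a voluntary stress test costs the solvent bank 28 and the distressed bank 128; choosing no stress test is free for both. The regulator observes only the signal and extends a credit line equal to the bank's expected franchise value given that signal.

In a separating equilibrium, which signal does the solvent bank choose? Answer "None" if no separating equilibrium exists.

Try solvent → stress test, distressed → no stress test:
  If types separate, stress test earns payment 282 and no stress test earns 177.
  Solvent: stress test gives 282 − 28 = 254; no stress test gives 177 − 0 = 177. No deviation. ✓
  Distressed: no stress test gives 177 − 0 = 177; stress test gives 282 − 128 = 154. No deviation. ✓
Both hold — the solvent type sends stress test.

stress test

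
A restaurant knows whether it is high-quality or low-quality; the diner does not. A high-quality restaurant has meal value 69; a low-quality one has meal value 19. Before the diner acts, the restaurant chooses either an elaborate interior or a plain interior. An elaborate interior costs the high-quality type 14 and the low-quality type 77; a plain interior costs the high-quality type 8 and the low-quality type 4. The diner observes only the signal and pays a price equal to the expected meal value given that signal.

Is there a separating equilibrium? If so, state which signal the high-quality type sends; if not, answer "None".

Try high-quality → elaborate interior, low-quality → plain interior:
  If types separate, elaborate interior earns payment 69 and plain interior earns 19.
  High-quality: elaborate interior gives 69 − 14 = 55; plain interior gives 19 − 8 = 11. No deviation. ✓
  Low-quality: plain interior gives 19 − 4 = 15; elaborate interior gives 69 − 77 = -8. No deviation. ✓
Both hold — the high-quality type sends elaborate interior.

elaborate interior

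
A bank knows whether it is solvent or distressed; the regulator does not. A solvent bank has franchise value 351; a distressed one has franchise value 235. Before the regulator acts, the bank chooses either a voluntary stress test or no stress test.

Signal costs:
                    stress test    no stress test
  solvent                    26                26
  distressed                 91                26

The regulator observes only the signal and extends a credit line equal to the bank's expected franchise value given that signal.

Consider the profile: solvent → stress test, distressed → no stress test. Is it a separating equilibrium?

No

Under separation the regulator infers type exactly: stress test → solvent (pays 351), no stress test → distressed (pays 235).
Solvent: stress test gives 351 − 26 = 325; no stress test gives 235 − 26 = 209. No deviation. ✓
Distressed: no stress test gives 235 − 26 = 209; stress test gives 351 − 91 = 260. Would deviate. ✗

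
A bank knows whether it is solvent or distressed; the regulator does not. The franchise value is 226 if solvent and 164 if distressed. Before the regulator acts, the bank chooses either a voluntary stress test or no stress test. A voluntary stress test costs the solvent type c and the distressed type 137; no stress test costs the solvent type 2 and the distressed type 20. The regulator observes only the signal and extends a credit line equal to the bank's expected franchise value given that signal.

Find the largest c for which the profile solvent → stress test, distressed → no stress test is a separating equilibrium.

64

Under separation: stress test → solvent (pays 226); no stress test → distressed (pays 164).
Distressed: 164 − 20 = 144 ≥ 226 − 137 = 89. Holds regardless of c. ✓
Solvent: 226 − c ≥ 164 − 2, so c ≤ 226 − 162 = 64.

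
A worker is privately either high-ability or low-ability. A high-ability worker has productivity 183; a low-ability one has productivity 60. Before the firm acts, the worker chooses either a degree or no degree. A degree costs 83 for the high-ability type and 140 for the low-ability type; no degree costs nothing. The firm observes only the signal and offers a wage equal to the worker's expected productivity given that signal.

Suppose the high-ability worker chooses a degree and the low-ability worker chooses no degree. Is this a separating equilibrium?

Yes

Under separation the firm infers type exactly: degree → high-ability (pays 183), no degree → low-ability (pays 60).
High-ability: degree gives 183 − 83 = 100; no degree gives 60 − 0 = 60. No deviation. ✓
Low-ability: no degree gives 60 − 0 = 60; degree gives 183 − 140 = 43. No deviation. ✓
Neither type gains from mimicking the other.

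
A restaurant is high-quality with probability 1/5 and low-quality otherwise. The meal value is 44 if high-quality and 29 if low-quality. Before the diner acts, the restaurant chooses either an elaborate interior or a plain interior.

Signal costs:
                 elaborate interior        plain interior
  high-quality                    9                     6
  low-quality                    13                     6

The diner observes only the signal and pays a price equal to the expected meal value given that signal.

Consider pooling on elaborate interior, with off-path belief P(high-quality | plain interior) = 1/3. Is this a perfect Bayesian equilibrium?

No

At the pooled signal (elaborate interior) the diner holds the prior 1/5 and pays 1/5·44 + 4/5·29 = 32. Off-path (plain interior) belief 1/3 gives 1/3·44 + 2/3·29 = 34.
High-quality: elaborate interior gives 32 − 9 = 23; plain interior gives 34 − 6 = 28. Deviates. ✗
Low-quality: elaborate interior gives 32 − 13 = 19; plain interior gives 34 − 6 = 28. Deviates. ✗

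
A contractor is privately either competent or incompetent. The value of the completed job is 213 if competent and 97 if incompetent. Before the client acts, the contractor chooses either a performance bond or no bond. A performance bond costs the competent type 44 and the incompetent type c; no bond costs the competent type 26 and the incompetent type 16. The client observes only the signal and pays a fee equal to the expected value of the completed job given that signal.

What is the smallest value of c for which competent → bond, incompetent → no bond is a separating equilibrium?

132

Under separation: bond → competent (pays 213); no bond → incompetent (pays 97).
Competent: 213 − 44 = 169 ≥ 97 − 26 = 71. Holds regardless of c. ✓
Incompetent: 97 − 16 ≥ 213 − c, so c ≥ 213 − 81 = 132.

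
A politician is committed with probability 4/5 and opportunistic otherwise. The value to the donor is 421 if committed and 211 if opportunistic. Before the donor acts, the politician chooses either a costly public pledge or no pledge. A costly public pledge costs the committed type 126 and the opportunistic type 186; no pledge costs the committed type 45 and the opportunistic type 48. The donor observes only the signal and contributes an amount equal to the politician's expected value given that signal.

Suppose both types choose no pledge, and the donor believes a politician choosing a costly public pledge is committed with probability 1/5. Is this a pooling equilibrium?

Yes

On the equilibrium path (no pledge) the donor holds the prior 4/5 and pays 4/5·421 + 1/5·211 = 379. Off-path (pledge) belief 1/5 gives 1/5·421 + 4/5·211 = 253.
Committed: no pledge gives 379 − 45 = 334; pledge gives 253 − 126 = 127. Stays. ✓
Opportunistic: no pledge gives 379 − 48 = 331; pledge gives 253 − 186 = 67. Stays. ✓
Beliefs are Bayes-consistent on-path and both types best-respond.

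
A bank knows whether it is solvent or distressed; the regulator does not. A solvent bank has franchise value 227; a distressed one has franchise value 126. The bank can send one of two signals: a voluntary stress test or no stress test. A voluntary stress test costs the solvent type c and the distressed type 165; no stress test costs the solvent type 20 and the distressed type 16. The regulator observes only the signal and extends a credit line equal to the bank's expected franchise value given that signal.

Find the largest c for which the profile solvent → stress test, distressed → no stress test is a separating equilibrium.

Under separation: stress test → solvent (pays 227); no stress test → distressed (pays 126).
Distressed: 126 − 16 = 110 ≥ 227 − 165 = 62. Holds regardless of c. ✓
Solvent: 227 − c ≥ 126 − 20, so c ≤ 227 − 106 = 121.

121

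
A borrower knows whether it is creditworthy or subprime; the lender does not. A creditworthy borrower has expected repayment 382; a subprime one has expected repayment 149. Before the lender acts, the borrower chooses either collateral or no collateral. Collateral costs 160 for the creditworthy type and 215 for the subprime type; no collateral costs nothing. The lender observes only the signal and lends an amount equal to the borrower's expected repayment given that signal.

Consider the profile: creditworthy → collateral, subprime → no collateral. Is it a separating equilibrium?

No

If types separate, collateral earns payment 382 and no collateral earns 149.
Creditworthy: collateral gives 382 − 160 = 222; no collateral gives 149 − 0 = 149. No deviation. ✓
Subprime: no collateral gives 149 − 0 = 149; collateral gives 382 − 215 = 167. Would deviate. ✗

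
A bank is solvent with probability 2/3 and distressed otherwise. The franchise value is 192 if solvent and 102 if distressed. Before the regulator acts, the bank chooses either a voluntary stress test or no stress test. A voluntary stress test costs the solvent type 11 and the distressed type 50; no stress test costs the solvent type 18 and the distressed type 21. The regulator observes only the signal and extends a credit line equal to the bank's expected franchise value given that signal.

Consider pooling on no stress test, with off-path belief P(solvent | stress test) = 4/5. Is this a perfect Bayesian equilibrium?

At the pooled signal (no stress test) the regulator holds the prior 2/3 and pays 2/3·192 + 1/3·102 = 162. Off-path (stress test) belief 4/5 gives 4/5·192 + 1/5·102 = 174.
Solvent: no stress test gives 162 − 18 = 144; stress test gives 174 − 11 = 163. Deviates. ✗
Distressed: no stress test gives 162 − 21 = 141; stress test gives 174 − 50 = 124. Stays. ✓

No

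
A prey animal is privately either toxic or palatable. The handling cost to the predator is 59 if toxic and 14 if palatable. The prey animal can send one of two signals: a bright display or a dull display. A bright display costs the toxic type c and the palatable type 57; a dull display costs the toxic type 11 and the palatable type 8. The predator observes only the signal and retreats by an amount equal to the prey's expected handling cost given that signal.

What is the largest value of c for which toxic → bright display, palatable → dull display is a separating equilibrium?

Under separation: bright display → toxic (pays 59); dull display → palatable (pays 14).
Palatable: 14 − 8 = 6 ≥ 59 − 57 = 2. Holds regardless of c. ✓
Toxic: 59 − c ≥ 14 − 11, so c ≤ 59 − 3 = 56.

56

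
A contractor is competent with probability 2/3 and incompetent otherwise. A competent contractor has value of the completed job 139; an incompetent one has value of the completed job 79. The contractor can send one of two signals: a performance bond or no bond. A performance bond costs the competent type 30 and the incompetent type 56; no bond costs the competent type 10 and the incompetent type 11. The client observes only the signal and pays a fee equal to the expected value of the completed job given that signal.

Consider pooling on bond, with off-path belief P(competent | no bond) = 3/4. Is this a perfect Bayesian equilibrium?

At the pooled signal (bond) the client holds the prior 2/3 and pays 2/3·139 + 1/3·79 = 119. Off-path (no bond) belief 3/4 gives 3/4·139 + 1/4·79 = 124.
Competent: bond gives 119 − 30 = 89; no bond gives 124 − 10 = 114. Deviates. ✗
Incompetent: bond gives 119 − 56 = 63; no bond gives 124 − 11 = 113. Deviates. ✗

No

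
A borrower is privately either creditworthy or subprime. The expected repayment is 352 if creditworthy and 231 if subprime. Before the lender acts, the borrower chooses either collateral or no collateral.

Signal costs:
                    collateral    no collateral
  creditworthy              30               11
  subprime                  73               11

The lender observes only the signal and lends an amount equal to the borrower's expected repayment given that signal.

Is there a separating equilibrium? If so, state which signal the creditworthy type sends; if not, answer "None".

Try creditworthy → collateral, subprime → no collateral:
  If types separate, collateral earns payment 352 and no collateral earns 231.
  Creditworthy: collateral gives 352 − 30 = 322; no collateral gives 231 − 11 = 220. No deviation. ✓
  Subprime: no collateral gives 231 − 11 = 220; collateral gives 352 − 73 = 279. Would deviate. ✗
Try creditworthy → no collateral, subprime → collateral:
  If types separate, no collateral earns payment 352 and collateral earns 231.
  Creditworthy: no collateral gives 352 − 11 = 341; collateral gives 231 − 30 = 201. No deviation. ✓
  Subprime: collateral gives 231 − 73 = 158; no collateral gives 352 − 11 = 341. Would deviate. ✗
Neither assignment is incentive-compatible.

None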